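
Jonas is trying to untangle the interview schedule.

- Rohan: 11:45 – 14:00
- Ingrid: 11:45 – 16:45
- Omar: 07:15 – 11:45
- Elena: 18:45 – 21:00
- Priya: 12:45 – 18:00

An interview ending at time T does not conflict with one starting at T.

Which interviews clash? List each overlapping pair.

Ingrid & Priya, Ingrid & Rohan, Priya & Rohan

Sorted by start: Omar, Rohan, Ingrid, Priya, Elena.
Rohan starts exactly when Omar ends (back-to-back, no overlap) — done with Omar.
Ingrid starts before Rohan ends → Rohan and Ingrid overlap.
Priya starts before Rohan ends → Rohan and Priya overlap.
Elena starts after Rohan ends.
Priya starts before Ingrid ends → Ingrid and Priya overlap.
Elena starts after Ingrid ends.
Elena starts after Priya ends.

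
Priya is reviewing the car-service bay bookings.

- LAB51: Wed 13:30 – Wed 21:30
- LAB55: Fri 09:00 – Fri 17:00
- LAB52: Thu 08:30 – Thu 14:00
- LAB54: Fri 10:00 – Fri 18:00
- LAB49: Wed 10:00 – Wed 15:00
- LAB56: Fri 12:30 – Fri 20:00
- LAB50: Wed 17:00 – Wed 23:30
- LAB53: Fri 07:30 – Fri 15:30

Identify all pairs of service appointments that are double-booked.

LAB49 & LAB51, LAB50 & LAB51, LAB53 & LAB54, LAB53 & LAB55, LAB53 & LAB56, LAB54 & LAB55, LAB54 & LAB56, LAB55 & LAB56

Two intervals overlap when each starts before the other ends.
Sorted by start: LAB49, LAB51, LAB50, LAB52, LAB53, LAB55, LAB54, LAB56.
LAB51 starts before LAB49 ends → LAB49 and LAB51 overlap.
LAB50 starts after LAB49 ends, so nothing later overlaps LAB49 either.
LAB50 starts before LAB51 ends → LAB51 and LAB50 overlap.
LAB52 starts after LAB51 ends, so nothing later overlaps LAB51 either.
LAB52 starts after LAB50 ends, so nothing later overlaps LAB50 either.
LAB53 starts after LAB52 ends, so nothing later overlaps LAB52 either.
LAB55 starts before LAB53 ends → LAB53 and LAB55 overlap.
LAB54 starts before LAB53 ends → LAB53 and LAB54 overlap.
LAB56 starts before LAB53 ends → LAB53 and LAB56 overlap.
LAB54 starts before LAB55 ends → LAB55 and LAB54 overlap.
LAB56 starts before LAB55 ends → LAB55 and LAB56 overlap.
LAB56 starts before LAB54 ends → LAB54 and LAB56 overlap.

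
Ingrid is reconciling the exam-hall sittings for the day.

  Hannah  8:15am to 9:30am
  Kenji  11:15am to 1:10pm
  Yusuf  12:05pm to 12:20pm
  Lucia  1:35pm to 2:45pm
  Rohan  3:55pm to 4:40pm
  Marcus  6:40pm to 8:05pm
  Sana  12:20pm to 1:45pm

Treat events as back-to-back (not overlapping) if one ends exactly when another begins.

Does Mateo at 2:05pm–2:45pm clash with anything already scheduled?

Yes — it overlaps Lucia

Hannah: ends 9:30am at or before Mateo starts 2:05pm → clear.
Kenji: ends 1:10pm at or before Mateo starts 2:05pm → clear.
Yusuf: ends 12:20pm at or before Mateo starts 2:05pm → clear.
Sana: ends 1:45pm at or before Mateo starts 2:05pm → clear.
Lucia: starts 1:35pm before Mateo ends 2:45pm, and ends 2:45pm after Mateo starts 2:05pm → overlap.
Rohan: starts 3:55pm at or after Mateo ends 2:45pm → clear.
Marcus: starts 6:40pm at or after Mateo ends 2:45pm → clear.
Mateo overlaps Lucia.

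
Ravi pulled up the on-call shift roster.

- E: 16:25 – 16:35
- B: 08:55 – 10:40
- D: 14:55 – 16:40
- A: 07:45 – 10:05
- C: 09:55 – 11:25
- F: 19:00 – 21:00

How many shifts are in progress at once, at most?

3

Sweep the timeline, counting +1 at each start and −1 at each end (ends before starts at a tie):
07:45 start A → 1
08:55 start B → 2
09:55 start C → 3
10:05 end A → 2
10:40 end B → 1
11:25 end C → 0
14:55 start D → 1
16:25 start E → 2
16:35 end E → 1
16:40 end D → 0
19:00 start F → 1
21:00 end F → 0
Peak is 3, at 09:55 (A, B, C).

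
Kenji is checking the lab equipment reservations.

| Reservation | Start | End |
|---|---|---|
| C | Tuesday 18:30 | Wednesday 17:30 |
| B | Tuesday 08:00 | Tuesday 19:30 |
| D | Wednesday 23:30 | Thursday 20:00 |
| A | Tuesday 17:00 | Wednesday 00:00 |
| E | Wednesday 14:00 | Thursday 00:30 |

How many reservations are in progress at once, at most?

Sort all start/end points and keep a running count:
Tuesday 08:00 start B → 1
Tuesday 17:00 start A → 2
Tuesday 18:30 start C → 3
Tuesday 19:30 end B → 2
Wednesday 00:00 end A → 1
Wednesday 14:00 start E → 2
Wednesday 17:30 end C → 1
Wednesday 23:30 start D → 2
Thursday 00:30 end E → 1
Thursday 20:00 end D → 0
Peak is 3, at Tuesday 18:30 (A, B, C).

3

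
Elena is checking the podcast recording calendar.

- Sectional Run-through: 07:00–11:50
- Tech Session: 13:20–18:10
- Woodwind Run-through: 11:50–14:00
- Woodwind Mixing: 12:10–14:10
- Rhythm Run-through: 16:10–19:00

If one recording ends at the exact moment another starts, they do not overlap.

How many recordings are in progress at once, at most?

Sweep the timeline, counting +1 at each start and −1 at each end (ends before starts at a tie):
07:00 start Sectional Run-through → 1
11:50 end Sectional Run-through → 0
11:50 start Woodwind Run-through → 1
12:10 start Woodwind Mixing → 2
13:20 start Tech Session → 3
14:00 end Woodwind Run-through → 2
14:10 end Woodwind Mixing → 1
16:10 start Rhythm Run-through → 2
18:10 end Tech Session → 1
19:00 end Rhythm Run-through → 0
Peak is 3, at 13:20 (Tech Session, Woodwind Mixing, Woodwind Run-through).

3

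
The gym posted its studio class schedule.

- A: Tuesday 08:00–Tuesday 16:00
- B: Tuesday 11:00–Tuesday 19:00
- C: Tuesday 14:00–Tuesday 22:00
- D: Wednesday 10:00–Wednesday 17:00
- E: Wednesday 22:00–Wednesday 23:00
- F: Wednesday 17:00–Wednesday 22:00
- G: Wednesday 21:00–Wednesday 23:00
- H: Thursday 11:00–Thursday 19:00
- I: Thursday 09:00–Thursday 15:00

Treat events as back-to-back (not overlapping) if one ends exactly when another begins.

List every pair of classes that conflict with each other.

Sorted by start: A, B, C, D, F, G, E, I, H.
B starts before A ends → A and B overlap.
C starts before A ends → A and C overlap.
D starts after A ends; A is clear from here.
C starts before B ends → B and C overlap.
D starts after B ends; B is clear from here.
D starts after C ends; C is clear from here.
F starts exactly when D ends (back-to-back, no overlap); D is clear from here.
G starts before F ends → F and G overlap.
E starts exactly when F ends (back-to-back, no overlap); F is clear from here.
E starts before G ends → G and E overlap.
I starts after G ends; G is clear from here.
I starts after E ends; E is clear from here.
H starts before I ends → I and H overlap.

A & B, A & C, B & C, E & G, F & G, H & I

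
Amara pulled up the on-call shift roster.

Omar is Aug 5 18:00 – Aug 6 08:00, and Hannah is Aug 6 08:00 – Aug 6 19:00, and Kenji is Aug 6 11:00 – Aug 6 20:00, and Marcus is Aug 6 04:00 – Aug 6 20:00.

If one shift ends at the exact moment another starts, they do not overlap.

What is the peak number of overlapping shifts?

Walk through starts and ends in time order (an end at T is processed before a start at T):
Aug 5 18:00 start Omar → 1
Aug 6 04:00 start Marcus → 2
Aug 6 08:00 end Omar → 1
Aug 6 08:00 start Hannah → 2
Aug 6 11:00 start Kenji → 3
Aug 6 19:00 end Hannah → 2
Aug 6 20:00 end Kenji → 1
Aug 6 20:00 end Marcus → 0
Peak is 3, at Aug 6 11:00 (Hannah, Kenji, Marcus).

3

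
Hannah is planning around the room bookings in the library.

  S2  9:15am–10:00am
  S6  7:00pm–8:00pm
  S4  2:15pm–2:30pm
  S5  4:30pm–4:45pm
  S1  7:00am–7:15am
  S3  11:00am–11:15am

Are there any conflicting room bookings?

No

Two intervals overlap when each starts before the other ends.
Sorted by start: S1, S2, S3, S4, S5, S6.
S2 starts after S1 ends, so nothing later overlaps S1 either.
S3 starts after S2 ends, so nothing later overlaps S2 either.
S4 starts after S3 ends, so nothing later overlaps S3 either.
S5 starts after S4 ends, so nothing later overlaps S4 either.
S6 starts after S5 ends.
Every pair is clear; the schedule has no overlaps.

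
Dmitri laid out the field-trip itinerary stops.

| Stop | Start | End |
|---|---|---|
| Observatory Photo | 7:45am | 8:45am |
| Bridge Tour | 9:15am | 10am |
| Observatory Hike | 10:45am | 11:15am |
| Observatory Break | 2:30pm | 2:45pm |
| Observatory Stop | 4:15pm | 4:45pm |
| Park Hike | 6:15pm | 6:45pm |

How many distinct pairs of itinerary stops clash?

0

Two intervals overlap when each starts before the other ends.
Sorted by start: Observatory Photo, Bridge Tour, Observatory Hike, Observatory Break, Observatory Stop, Park Hike.
Bridge Tour starts after Observatory Photo ends — done with Observatory Photo.
Observatory Hike starts after Bridge Tour ends — done with Bridge Tour.
Observatory Break starts after Observatory Hike ends — done with Observatory Hike.
Observatory Stop starts after Observatory Break ends — done with Observatory Break.
Park Hike starts after Observatory Stop ends.
No pair overlaps.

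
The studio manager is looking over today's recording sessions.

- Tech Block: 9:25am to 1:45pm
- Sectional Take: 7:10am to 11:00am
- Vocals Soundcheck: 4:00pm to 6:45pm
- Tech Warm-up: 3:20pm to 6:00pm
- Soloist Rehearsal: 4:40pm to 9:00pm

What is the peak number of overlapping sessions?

Sort all start/end points and keep a running count:
7:10am start Sectional Take → 1
9:25am start Tech Block → 2
11:00am end Sectional Take → 1
1:45pm end Tech Block → 0
3:20pm start Tech Warm-up → 1
4:00pm start Vocals Soundcheck → 2
4:40pm start Soloist Rehearsal → 3
6:00pm end Tech Warm-up → 2
6:45pm end Vocals Soundcheck → 1
9:00pm end Soloist Rehearsal → 0
Peak is 3, at 4:40pm (Soloist Rehearsal, Tech Warm-up, Vocals Soundcheck).

3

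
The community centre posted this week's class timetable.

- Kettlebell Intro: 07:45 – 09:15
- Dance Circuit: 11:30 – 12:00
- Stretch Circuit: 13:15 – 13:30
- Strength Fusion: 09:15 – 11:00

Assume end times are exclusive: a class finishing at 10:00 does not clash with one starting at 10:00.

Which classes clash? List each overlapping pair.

none

Two intervals overlap when each starts before the other ends.
Sorted by start: Kettlebell Intro, Strength Fusion, Dance Circuit, Stretch Circuit.
Strength Fusion starts exactly when Kettlebell Intro ends (back-to-back, no overlap), so Kettlebell Intro has no further overlaps.
Dance Circuit starts after Strength Fusion ends, so Strength Fusion has no further overlaps.
Stretch Circuit starts after Dance Circuit ends.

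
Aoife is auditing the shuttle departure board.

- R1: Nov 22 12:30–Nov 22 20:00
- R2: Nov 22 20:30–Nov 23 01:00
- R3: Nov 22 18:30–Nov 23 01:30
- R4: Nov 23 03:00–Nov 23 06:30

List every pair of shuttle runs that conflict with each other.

Check each pair: they overlap iff neither finishes before the other starts.
Sorted by start: R1, R3, R2, R4.
R3 starts before R1 ends → R1 and R3 overlap.
R2 starts after R1 ends — done with R1.
R2 starts before R3 ends → R3 and R2 overlap.
R4 starts after R3 ends.
R4 starts after R2 ends.

R1 & R3, R2 & R3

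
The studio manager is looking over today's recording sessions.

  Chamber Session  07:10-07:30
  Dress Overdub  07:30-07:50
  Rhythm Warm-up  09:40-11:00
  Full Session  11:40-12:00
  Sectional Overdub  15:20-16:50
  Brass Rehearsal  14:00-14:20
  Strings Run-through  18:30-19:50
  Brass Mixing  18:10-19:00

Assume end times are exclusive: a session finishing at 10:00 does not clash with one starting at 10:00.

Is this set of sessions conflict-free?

Sorted by start: Chamber Session, Dress Overdub, Rhythm Warm-up, Full Session, Brass Rehearsal, Sectional Overdub, Brass Mixing, Strings Run-through.
Dress Overdub starts exactly when Chamber Session ends (back-to-back, no overlap), so Chamber Session has no further overlaps.
Rhythm Warm-up starts after Dress Overdub ends, so Dress Overdub has no further overlaps.
Full Session starts after Rhythm Warm-up ends, so Rhythm Warm-up has no further overlaps.
Brass Rehearsal starts after Full Session ends, so Full Session has no further overlaps.
Sectional Overdub starts after Brass Rehearsal ends, so Brass Rehearsal has no further overlaps.
Brass Mixing starts after Sectional Overdub ends, so Sectional Overdub has no further overlaps.
Strings Run-through starts before Brass Mixing ends → Brass Mixing and Strings Run-through overlap.
That's a conflict, so the schedule is not conflict-free.

No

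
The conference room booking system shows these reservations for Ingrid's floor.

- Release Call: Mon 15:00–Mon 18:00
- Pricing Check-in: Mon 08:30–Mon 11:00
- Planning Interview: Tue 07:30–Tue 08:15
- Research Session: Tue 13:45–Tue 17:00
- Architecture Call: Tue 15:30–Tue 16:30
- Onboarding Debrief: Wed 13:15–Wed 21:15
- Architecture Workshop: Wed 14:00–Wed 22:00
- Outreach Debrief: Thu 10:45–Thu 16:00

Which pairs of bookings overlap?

Check each pair: they overlap iff neither finishes before the other starts.
Sorted by start: Pricing Check-in, Release Call, Planning Interview, Research Session, Architecture Call, Onboarding Debrief, Architecture Workshop, Outreach Debrief.
Release Call starts after Pricing Check-in ends — done with Pricing Check-in.
Planning Interview starts after Release Call ends — done with Release Call.
Research Session starts after Planning Interview ends — done with Planning Interview.
Architecture Call starts before Research Session ends → Research Session and Architecture Call overlap.
Onboarding Debrief starts after Research Session ends — done with Research Session.
Onboarding Debrief starts after Architecture Call ends — done with Architecture Call.
Architecture Workshop starts before Onboarding Debrief ends → Onboarding Debrief and Architecture Workshop overlap.
Outreach Debrief starts after Onboarding Debrief ends.
Outreach Debrief starts after Architecture Workshop ends.

Architecture Call & Research Session, Architecture Workshop & Onboarding Debrief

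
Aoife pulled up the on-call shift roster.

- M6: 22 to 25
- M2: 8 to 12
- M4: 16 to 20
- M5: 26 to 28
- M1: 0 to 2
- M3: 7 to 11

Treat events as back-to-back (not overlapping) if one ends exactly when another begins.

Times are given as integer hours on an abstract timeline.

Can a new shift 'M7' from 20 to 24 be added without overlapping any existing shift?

M1: ends 2 at or before M7 starts 20 → clear.
M3: ends 11 at or before M7 starts 20 → clear.
M2: ends 12 at or before M7 starts 20 → clear.
M4: ends 20 at or before M7 starts 20 → clear.
M6: starts 22 before M7 ends 24, and ends 25 after M7 starts 20 → overlap.
M5: starts 26 at or after M7 ends 24 → clear.
M7 overlaps M6.

No — it overlaps M6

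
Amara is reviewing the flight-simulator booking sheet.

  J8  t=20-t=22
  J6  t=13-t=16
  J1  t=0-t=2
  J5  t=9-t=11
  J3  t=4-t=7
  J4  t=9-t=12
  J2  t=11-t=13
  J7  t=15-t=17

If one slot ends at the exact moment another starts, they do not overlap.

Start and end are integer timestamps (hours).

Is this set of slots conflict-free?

Check each pair: they overlap iff neither finishes before the other starts.
Sorted by start: J1, J3, J4, J5, J2, J6, J7, J8.
J3 starts after J1 ends, so nothing later overlaps J1 either.
J4 starts after J3 ends, so nothing later overlaps J3 either.
J5 starts before J4 ends → J4 and J5 overlap.
That's a conflict, so the schedule is not conflict-free.

No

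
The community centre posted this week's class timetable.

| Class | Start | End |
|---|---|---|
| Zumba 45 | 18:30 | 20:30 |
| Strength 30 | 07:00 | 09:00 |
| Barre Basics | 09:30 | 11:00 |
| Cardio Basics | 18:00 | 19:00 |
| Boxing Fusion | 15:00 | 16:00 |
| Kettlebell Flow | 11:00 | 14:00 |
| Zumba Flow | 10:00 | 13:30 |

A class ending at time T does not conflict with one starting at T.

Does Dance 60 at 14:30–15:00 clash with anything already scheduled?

No — it doesn't clash with anything

Strength 30: ends 09:00 at or before Dance 60 starts 14:30 → clear.
Barre Basics: ends 11:00 at or before Dance 60 starts 14:30 → clear.
Zumba Flow: ends 13:30 at or before Dance 60 starts 14:30 → clear.
Kettlebell Flow: ends 14:00 at or before Dance 60 starts 14:30 → clear.
Boxing Fusion: starts 15:00 at or after Dance 60 ends 15:00 → clear.
Cardio Basics: starts 18:00 at or after Dance 60 ends 15:00 → clear.
Zumba 45: starts 18:30 at or after Dance 60 ends 15:00 → clear.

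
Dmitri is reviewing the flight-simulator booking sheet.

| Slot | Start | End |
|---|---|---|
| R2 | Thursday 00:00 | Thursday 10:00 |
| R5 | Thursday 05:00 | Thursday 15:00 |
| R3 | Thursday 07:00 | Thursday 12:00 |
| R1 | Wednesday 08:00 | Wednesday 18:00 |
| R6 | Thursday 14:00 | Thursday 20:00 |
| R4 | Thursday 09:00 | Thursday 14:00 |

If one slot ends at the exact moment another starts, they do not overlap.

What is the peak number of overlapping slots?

Walk through starts and ends in time order (an end at T is processed before a start at T):
Wednesday 08:00 start R1 → 1
Wednesday 18:00 end R1 → 0
Thursday 00:00 start R2 → 1
Thursday 05:00 start R5 → 2
Thursday 07:00 start R3 → 3
Thursday 09:00 start R4 → 4
Thursday 10:00 end R2 → 3
Thursday 12:00 end R3 → 2
Thursday 14:00 end R4 → 1
Thursday 14:00 start R6 → 2
Thursday 15:00 end R5 → 1
Thursday 20:00 end R6 → 0
Peak is 4, at Thursday 09:00 (R2, R3, R4, R5).

4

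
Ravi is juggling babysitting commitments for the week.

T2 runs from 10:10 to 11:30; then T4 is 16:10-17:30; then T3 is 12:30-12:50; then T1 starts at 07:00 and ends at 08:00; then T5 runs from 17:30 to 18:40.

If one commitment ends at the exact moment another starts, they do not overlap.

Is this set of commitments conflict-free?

Yes

Sorted by start: T1, T2, T3, T4, T5.
T2 starts after T1 ends — done with T1.
T3 starts after T2 ends — done with T2.
T4 starts after T3 ends — done with T3.
T5 starts exactly when T4 ends (back-to-back, no overlap).
Every pair is clear; the schedule has no overlaps.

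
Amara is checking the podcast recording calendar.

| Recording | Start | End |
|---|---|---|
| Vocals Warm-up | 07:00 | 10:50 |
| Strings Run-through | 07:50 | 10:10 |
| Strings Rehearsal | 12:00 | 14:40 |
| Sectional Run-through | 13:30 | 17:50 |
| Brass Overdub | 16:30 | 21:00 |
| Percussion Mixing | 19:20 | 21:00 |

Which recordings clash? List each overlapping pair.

Sorted by start: Vocals Warm-up, Strings Run-through, Strings Rehearsal, Sectional Run-through, Brass Overdub, Percussion Mixing.
Strings Run-through starts before Vocals Warm-up ends → Vocals Warm-up and Strings Run-through overlap.
Strings Rehearsal starts after Vocals Warm-up ends, so Vocals Warm-up has no further overlaps.
Strings Rehearsal starts after Strings Run-through ends, so Strings Run-through has no further overlaps.
Sectional Run-through starts before Strings Rehearsal ends → Strings Rehearsal and Sectional Run-through overlap.
Brass Overdub starts after Strings Rehearsal ends, so Strings Rehearsal has no further overlaps.
Brass Overdub starts before Sectional Run-through ends → Sectional Run-through and Brass Overdub overlap.
Percussion Mixing starts after Sectional Run-through ends.
Percussion Mixing starts before Brass Overdub ends → Brass Overdub and Percussion Mixing overlap.

Brass Overdub & Percussion Mixing, Brass Overdub & Sectional Run-through, Sectional Run-through & Strings Rehearsal, Strings Run-through & Vocals Warm-up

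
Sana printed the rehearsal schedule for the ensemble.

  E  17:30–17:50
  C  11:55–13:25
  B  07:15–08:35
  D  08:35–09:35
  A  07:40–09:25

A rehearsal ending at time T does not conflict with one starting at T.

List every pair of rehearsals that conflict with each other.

Two intervals overlap when each starts before the other ends.
Sorted by start: B, A, D, C, E.
A starts before B ends → B and A overlap.
D starts exactly when B ends (back-to-back, no overlap), so nothing later overlaps B either.
D starts before A ends → A and D overlap.
C starts after A ends, so nothing later overlaps A either.
C starts after D ends, so nothing later overlaps D either.
E starts after C ends.

A & B, A & D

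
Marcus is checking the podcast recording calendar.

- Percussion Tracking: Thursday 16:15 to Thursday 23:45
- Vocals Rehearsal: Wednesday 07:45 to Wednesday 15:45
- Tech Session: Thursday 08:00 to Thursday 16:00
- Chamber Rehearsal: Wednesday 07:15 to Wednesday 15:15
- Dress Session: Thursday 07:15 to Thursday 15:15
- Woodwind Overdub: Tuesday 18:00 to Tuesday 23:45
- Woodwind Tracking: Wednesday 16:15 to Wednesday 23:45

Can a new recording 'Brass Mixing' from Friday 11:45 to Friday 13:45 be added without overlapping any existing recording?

Yes — the slot is free

Woodwind Overdub: ends Tuesday 23:45 at or before Brass Mixing starts Friday 11:45 → clear.
Chamber Rehearsal: ends Wednesday 15:15 at or before Brass Mixing starts Friday 11:45 → clear.
Vocals Rehearsal: ends Wednesday 15:45 at or before Brass Mixing starts Friday 11:45 → clear.
Woodwind Tracking: ends Wednesday 23:45 at or before Brass Mixing starts Friday 11:45 → clear.
Dress Session: ends Thursday 15:15 at or before Brass Mixing starts Friday 11:45 → clear.
Tech Session: ends Thursday 16:00 at or before Brass Mixing starts Friday 11:45 → clear.
Percussion Tracking: ends Thursday 23:45 at or before Brass Mixing starts Friday 11:45 → clear.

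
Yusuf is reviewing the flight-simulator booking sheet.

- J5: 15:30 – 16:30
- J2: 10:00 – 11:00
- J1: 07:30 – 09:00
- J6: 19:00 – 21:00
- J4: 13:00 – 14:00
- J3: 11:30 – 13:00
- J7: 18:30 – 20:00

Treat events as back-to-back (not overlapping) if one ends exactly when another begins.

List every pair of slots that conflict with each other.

Sorted by start: J1, J2, J3, J4, J5, J7, J6.
J2 starts after J1 ends — done with J1.
J3 starts after J2 ends — done with J2.
J4 starts exactly when J3 ends (back-to-back, no overlap) — done with J3.
J5 starts after J4 ends — done with J4.
J7 starts after J5 ends — done with J5.
J6 starts before J7 ends → J7 and J6 overlap.

J6 & J7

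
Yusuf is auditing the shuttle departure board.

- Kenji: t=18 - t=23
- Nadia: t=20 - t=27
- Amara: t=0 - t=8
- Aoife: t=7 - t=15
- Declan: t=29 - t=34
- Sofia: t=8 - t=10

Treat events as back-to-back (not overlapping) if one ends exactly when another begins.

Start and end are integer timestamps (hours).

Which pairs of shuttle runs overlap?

Amara & Aoife, Aoife & Sofia, Kenji & Nadia

Sorted by start: Amara, Aoife, Sofia, Kenji, Nadia, Declan.
Aoife starts before Amara ends → Amara and Aoife overlap.
Sofia starts exactly when Amara ends (back-to-back, no overlap), so nothing later overlaps Amara either.
Sofia starts before Aoife ends → Aoife and Sofia overlap.
Kenji starts after Aoife ends, so nothing later overlaps Aoife either.
Kenji starts after Sofia ends, so nothing later overlaps Sofia either.
Nadia starts before Kenji ends → Kenji and Nadia overlap.
Declan starts after Kenji ends.
Declan starts after Nadia ends.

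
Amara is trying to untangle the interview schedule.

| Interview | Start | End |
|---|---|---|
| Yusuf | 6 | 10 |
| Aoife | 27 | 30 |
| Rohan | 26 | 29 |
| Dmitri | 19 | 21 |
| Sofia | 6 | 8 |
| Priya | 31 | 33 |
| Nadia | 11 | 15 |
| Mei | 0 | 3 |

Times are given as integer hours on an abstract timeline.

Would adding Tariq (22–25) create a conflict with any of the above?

Mei: ends 3 at or before Tariq starts 22 → clear.
Yusuf: ends 10 at or before Tariq starts 22 → clear.
Sofia: ends 8 at or before Tariq starts 22 → clear.
Nadia: ends 15 at or before Tariq starts 22 → clear.
Dmitri: ends 21 at or before Tariq starts 22 → clear.
Rohan: starts 26 at or after Tariq ends 25 → clear.
Aoife: starts 27 at or after Tariq ends 25 → clear.
Priya: starts 31 at or after Tariq ends 25 → clear.

No — it doesn't clash with anything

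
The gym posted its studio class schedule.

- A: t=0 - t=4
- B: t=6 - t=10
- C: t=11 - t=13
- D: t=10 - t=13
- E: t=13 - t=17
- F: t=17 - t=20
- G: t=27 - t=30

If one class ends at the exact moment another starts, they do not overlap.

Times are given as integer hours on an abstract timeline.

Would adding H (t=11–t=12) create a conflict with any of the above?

Yes — it overlaps C, D

A: ends t=4 at or before H starts t=11 → clear.
B: ends t=10 at or before H starts t=11 → clear.
D: starts t=10 before H ends t=12, and ends t=13 after H starts t=11 → overlap.
C: starts t=11 before H ends t=12, and ends t=13 after H starts t=11 → overlap.
E: starts t=13 at or after H ends t=12 → clear.
F: starts t=17 at or after H ends t=12 → clear.
G: starts t=27 at or after H ends t=12 → clear.
H overlaps C, D.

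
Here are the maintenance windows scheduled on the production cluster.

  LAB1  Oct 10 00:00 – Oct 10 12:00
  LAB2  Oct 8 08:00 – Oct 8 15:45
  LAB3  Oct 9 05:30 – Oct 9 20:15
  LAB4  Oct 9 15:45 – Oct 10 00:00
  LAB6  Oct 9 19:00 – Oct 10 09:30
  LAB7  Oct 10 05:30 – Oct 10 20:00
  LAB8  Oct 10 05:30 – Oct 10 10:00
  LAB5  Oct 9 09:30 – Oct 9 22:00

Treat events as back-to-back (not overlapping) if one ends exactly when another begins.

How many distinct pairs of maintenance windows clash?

12

Sorted by start: LAB2, LAB3, LAB5, LAB4, LAB6, LAB1, LAB7, LAB8.
LAB3 starts after LAB2 ends, so LAB2 has no further overlaps.
LAB5 starts before LAB3 ends → LAB3 and LAB5 overlap.
LAB4 starts before LAB3 ends → LAB3 and LAB4 overlap.
LAB6 starts before LAB3 ends → LAB3 and LAB6 overlap.
LAB1 starts after LAB3 ends, so LAB3 has no further overlaps.
LAB4 starts before LAB5 ends → LAB5 and LAB4 overlap.
LAB6 starts before LAB5 ends → LAB5 and LAB6 overlap.
LAB1 starts after LAB5 ends, so LAB5 has no further overlaps.
LAB6 starts before LAB4 ends → LAB4 and LAB6 overlap.
LAB1 starts exactly when LAB4 ends (back-to-back, no overlap), so LAB4 has no further overlaps.
LAB1 starts before LAB6 ends → LAB6 and LAB1 overlap.
LAB7 starts before LAB6 ends → LAB6 and LAB7 overlap.
LAB8 starts before LAB6 ends → LAB6 and LAB8 overlap.
LAB7 starts before LAB1 ends → LAB1 and LAB7 overlap.
LAB8 starts before LAB1 ends → LAB1 and LAB8 overlap.
LAB8 starts before LAB7 ends → LAB7 and LAB8 overlap.
Overlapping pairs: LAB1 & LAB6, LAB1 & LAB7, LAB1 & LAB8, LAB3 & LAB4, LAB3 & LAB5, LAB3 & LAB6, LAB4 & LAB5, LAB4 & LAB6, LAB5 & LAB6, LAB6 & LAB7, LAB6 & LAB8, LAB7 & LAB8 — 12 in total.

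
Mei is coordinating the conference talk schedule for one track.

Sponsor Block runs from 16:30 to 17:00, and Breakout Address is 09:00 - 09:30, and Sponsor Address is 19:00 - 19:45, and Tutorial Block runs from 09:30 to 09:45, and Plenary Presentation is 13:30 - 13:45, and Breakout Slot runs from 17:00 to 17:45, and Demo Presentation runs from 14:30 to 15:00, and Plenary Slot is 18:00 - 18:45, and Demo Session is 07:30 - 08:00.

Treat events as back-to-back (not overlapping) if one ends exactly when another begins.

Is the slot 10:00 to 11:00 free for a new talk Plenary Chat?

Demo Session: ends 08:00 at or before Plenary Chat starts 10:00 → clear.
Breakout Address: ends 09:30 at or before Plenary Chat starts 10:00 → clear.
Tutorial Block: ends 09:45 at or before Plenary Chat starts 10:00 → clear.
Plenary Presentation: starts 13:30 at or after Plenary Chat ends 11:00 → clear.
Demo Presentation: starts 14:30 at or after Plenary Chat ends 11:00 → clear.
Sponsor Block: starts 16:30 at or after Plenary Chat ends 11:00 → clear.
Breakout Slot: starts 17:00 at or after Plenary Chat ends 11:00 → clear.
Plenary Slot: starts 18:00 at or after Plenary Chat ends 11:00 → clear.
Sponsor Address: starts 19:00 at or after Plenary Chat ends 11:00 → clear.

Yes — the slot is free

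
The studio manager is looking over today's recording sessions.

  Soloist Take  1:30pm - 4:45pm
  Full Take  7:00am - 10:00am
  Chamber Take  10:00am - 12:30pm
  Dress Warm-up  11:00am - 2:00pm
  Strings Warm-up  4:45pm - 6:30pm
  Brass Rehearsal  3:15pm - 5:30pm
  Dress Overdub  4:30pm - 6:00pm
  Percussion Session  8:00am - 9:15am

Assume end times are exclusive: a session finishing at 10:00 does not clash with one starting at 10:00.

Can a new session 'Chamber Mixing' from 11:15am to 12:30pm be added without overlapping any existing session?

No — it overlaps Chamber Take, Dress Warm-up

Full Take: ends 10:00am at or before Chamber Mixing starts 11:15am → clear.
Percussion Session: ends 9:15am at or before Chamber Mixing starts 11:15am → clear.
Chamber Take: starts 10:00am before Chamber Mixing ends 12:30pm, and ends 12:30pm after Chamber Mixing starts 11:15am → overlap.
Dress Warm-up: starts 11:00am before Chamber Mixing ends 12:30pm, and ends 2:00pm after Chamber Mixing starts 11:15am → overlap.
Soloist Take: starts 1:30pm at or after Chamber Mixing ends 12:30pm → clear.
Brass Rehearsal: starts 3:15pm at or after Chamber Mixing ends 12:30pm → clear.
Dress Overdub: starts 4:30pm at or after Chamber Mixing ends 12:30pm → clear.
Strings Warm-up: starts 4:45pm at or after Chamber Mixing ends 12:30pm → clear.
Chamber Mixing overlaps Dress Warm-up, Chamber Take.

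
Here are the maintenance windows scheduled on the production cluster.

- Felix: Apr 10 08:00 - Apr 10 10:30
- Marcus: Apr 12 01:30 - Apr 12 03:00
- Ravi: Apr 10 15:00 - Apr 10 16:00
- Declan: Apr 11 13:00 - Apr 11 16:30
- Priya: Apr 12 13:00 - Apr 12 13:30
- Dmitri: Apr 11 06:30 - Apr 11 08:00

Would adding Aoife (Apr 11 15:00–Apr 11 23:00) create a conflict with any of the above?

Felix: ends Apr 10 10:30 at or before Aoife starts Apr 11 15:00 → clear.
Ravi: ends Apr 10 16:00 at or before Aoife starts Apr 11 15:00 → clear.
Dmitri: ends Apr 11 08:00 at or before Aoife starts Apr 11 15:00 → clear.
Declan: starts Apr 11 13:00 before Aoife ends Apr 11 23:00, and ends Apr 11 16:30 after Aoife starts Apr 11 15:00 → overlap.
Marcus: starts Apr 12 01:30 at or after Aoife ends Apr 11 23:00 → clear.
Priya: starts Apr 12 13:00 at or after Aoife ends Apr 11 23:00 → clear.
Aoife overlaps Declan.

Yes — it overlaps Declan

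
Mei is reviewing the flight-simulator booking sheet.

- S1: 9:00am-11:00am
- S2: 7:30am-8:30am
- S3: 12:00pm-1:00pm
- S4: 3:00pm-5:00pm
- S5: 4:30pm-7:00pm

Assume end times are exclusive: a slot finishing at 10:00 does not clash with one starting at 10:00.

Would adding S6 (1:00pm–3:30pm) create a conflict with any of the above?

S2: ends 8:30am at or before S6 starts 1:00pm → clear.
S1: ends 11:00am at or before S6 starts 1:00pm → clear.
S3: ends 1:00pm at or before S6 starts 1:00pm → clear.
S4: starts 3:00pm before S6 ends 3:30pm, and ends 5:00pm after S6 starts 1:00pm → overlap.
S5: starts 4:30pm at or after S6 ends 3:30pm → clear.
S6 overlaps S4.

Yes — it overlaps S4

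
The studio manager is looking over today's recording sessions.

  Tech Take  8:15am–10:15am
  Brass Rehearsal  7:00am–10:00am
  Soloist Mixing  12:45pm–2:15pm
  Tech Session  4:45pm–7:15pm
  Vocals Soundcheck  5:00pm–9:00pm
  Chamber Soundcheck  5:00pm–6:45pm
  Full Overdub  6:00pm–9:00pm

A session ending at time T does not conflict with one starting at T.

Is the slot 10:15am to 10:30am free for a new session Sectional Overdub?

Yes — the slot is free

Brass Rehearsal: ends 10:00am at or before Sectional Overdub starts 10:15am → clear.
Tech Take: ends 10:15am at or before Sectional Overdub starts 10:15am → clear.
Soloist Mixing: starts 12:45pm at or after Sectional Overdub ends 10:30am → clear.
Tech Session: starts 4:45pm at or after Sectional Overdub ends 10:30am → clear.
Vocals Soundcheck: starts 5:00pm at or after Sectional Overdub ends 10:30am → clear.
Chamber Soundcheck: starts 5:00pm at or after Sectional Overdub ends 10:30am → clear.
Full Overdub: starts 6:00pm at or after Sectional Overdub ends 10:30am → clear.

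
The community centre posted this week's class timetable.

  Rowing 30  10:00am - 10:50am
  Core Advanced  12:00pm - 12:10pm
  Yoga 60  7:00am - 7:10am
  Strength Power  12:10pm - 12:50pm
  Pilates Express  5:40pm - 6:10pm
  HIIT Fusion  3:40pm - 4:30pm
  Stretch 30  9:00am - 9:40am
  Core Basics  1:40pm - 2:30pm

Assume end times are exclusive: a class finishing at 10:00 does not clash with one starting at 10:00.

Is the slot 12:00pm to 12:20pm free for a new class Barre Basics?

Yoga 60: ends 7:10am at or before Barre Basics starts 12:00pm → clear.
Stretch 30: ends 9:40am at or before Barre Basics starts 12:00pm → clear.
Rowing 30: ends 10:50am at or before Barre Basics starts 12:00pm → clear.
Core Advanced: starts 12:00pm before Barre Basics ends 12:20pm, and ends 12:10pm after Barre Basics starts 12:00pm → overlap.
Strength Power: starts 12:10pm before Barre Basics ends 12:20pm, and ends 12:50pm after Barre Basics starts 12:00pm → overlap.
Core Basics: starts 1:40pm at or after Barre Basics ends 12:20pm → clear.
HIIT Fusion: starts 3:40pm at or after Barre Basics ends 12:20pm → clear.
Pilates Express: starts 5:40pm at or after Barre Basics ends 12:20pm → clear.
Barre Basics overlaps Core Advanced, Strength Power.

No — it overlaps Core Advanced, Strength Power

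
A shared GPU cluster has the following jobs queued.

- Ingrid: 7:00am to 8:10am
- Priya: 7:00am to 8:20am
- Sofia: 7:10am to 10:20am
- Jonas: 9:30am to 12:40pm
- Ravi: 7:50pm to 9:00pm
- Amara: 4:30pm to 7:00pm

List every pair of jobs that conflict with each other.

Sorted by start: Ingrid, Priya, Sofia, Jonas, Amara, Ravi.
Priya starts before Ingrid ends → Ingrid and Priya overlap.
Sofia starts before Ingrid ends → Ingrid and Sofia overlap.
Jonas starts after Ingrid ends, so nothing later overlaps Ingrid either.
Sofia starts before Priya ends → Priya and Sofia overlap.
Jonas starts after Priya ends, so nothing later overlaps Priya either.
Jonas starts before Sofia ends → Sofia and Jonas overlap.
Amara starts after Sofia ends, so nothing later overlaps Sofia either.
Amara starts after Jonas ends, so nothing later overlaps Jonas either.
Ravi starts after Amara ends.

Ingrid & Priya, Ingrid & Sofia, Jonas & Sofia, Priya & Sofia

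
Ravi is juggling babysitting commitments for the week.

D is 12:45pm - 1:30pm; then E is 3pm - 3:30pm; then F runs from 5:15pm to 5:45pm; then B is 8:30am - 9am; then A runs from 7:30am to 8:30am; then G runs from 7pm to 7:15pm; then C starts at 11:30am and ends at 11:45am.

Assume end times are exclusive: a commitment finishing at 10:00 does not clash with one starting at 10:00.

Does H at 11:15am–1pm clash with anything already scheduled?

Yes — it overlaps C, D

A: ends 8:30am at or before H starts 11:15am → clear.
B: ends 9am at or before H starts 11:15am → clear.
C: starts 11:30am before H ends 1pm, and ends 11:45am after H starts 11:15am → overlap.
D: starts 12:45pm before H ends 1pm, and ends 1:30pm after H starts 11:15am → overlap.
E: starts 3pm at or after H ends 1pm → clear.
F: starts 5:15pm at or after H ends 1pm → clear.
G: starts 7pm at or after H ends 1pm → clear.
H overlaps C, D.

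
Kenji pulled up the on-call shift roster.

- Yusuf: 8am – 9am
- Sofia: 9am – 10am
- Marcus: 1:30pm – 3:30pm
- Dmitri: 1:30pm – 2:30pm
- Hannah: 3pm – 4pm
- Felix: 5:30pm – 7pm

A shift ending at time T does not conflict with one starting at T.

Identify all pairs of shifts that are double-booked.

Sorted by start: Yusuf, Sofia, Marcus, Dmitri, Hannah, Felix.
Sofia starts exactly when Yusuf ends (back-to-back, no overlap), so Yusuf has no further overlaps.
Marcus starts after Sofia ends, so Sofia has no further overlaps.
Dmitri starts before Marcus ends → Marcus and Dmitri overlap.
Hannah starts before Marcus ends → Marcus and Hannah overlap.
Felix starts after Marcus ends.
Hannah starts after Dmitri ends, so Dmitri has no further overlaps.
Felix starts after Hannah ends.

Dmitri & Marcus, Hannah & Marcus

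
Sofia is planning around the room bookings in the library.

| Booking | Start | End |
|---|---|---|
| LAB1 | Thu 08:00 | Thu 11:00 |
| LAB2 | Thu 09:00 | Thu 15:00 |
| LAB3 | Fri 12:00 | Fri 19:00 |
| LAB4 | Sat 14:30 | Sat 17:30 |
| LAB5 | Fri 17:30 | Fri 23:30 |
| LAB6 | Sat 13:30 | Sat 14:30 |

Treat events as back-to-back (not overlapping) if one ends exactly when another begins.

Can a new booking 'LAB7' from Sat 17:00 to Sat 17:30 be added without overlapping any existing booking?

LAB1: ends Thu 11:00 at or before LAB7 starts Sat 17:00 → clear.
LAB2: ends Thu 15:00 at or before LAB7 starts Sat 17:00 → clear.
LAB3: ends Fri 19:00 at or before LAB7 starts Sat 17:00 → clear.
LAB5: ends Fri 23:30 at or before LAB7 starts Sat 17:00 → clear.
LAB6: ends Sat 14:30 at or before LAB7 starts Sat 17:00 → clear.
LAB4: starts Sat 14:30 before LAB7 ends Sat 17:30, and ends Sat 17:30 after LAB7 starts Sat 17:00 → overlap.
LAB7 overlaps LAB4.

No — it overlaps LAB4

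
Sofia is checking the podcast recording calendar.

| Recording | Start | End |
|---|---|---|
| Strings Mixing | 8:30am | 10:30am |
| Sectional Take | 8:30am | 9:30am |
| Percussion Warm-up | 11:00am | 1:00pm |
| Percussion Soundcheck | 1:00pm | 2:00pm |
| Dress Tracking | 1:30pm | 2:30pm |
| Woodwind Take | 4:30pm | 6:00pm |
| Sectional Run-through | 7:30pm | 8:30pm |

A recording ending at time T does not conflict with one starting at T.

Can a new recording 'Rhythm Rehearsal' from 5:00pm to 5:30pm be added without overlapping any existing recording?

No — it overlaps Woodwind Take

Strings Mixing: ends 10:30am at or before Rhythm Rehearsal starts 5:00pm → clear.
Sectional Take: ends 9:30am at or before Rhythm Rehearsal starts 5:00pm → clear.
Percussion Warm-up: ends 1:00pm at or before Rhythm Rehearsal starts 5:00pm → clear.
Percussion Soundcheck: ends 2:00pm at or before Rhythm Rehearsal starts 5:00pm → clear.
Dress Tracking: ends 2:30pm at or before Rhythm Rehearsal starts 5:00pm → clear.
Woodwind Take: starts 4:30pm before Rhythm Rehearsal ends 5:30pm, and ends 6:00pm after Rhythm Rehearsal starts 5:00pm → overlap.
Sectional Run-through: starts 7:30pm at or after Rhythm Rehearsal ends 5:30pm → clear.
Rhythm Rehearsal overlaps Woodwind Take.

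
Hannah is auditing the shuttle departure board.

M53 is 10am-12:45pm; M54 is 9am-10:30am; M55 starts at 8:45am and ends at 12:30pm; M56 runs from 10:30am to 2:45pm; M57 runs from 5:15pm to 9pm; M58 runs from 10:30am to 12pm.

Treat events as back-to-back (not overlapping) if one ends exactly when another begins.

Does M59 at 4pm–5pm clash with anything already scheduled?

No — it doesn't clash with anything

M55: ends 12:30pm at or before M59 starts 4pm → clear.
M54: ends 10:30am at or before M59 starts 4pm → clear.
M53: ends 12:45pm at or before M59 starts 4pm → clear.
M56: ends 2:45pm at or before M59 starts 4pm → clear.
M58: ends 12pm at or before M59 starts 4pm → clear.
M57: starts 5:15pm at or after M59 ends 5pm → clear.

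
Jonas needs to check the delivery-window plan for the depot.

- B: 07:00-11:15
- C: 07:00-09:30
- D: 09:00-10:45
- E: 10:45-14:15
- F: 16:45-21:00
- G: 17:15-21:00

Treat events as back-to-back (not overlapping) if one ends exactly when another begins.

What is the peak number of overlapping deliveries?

3

Sort all start/end points and keep a running count:
07:00 start B → 1
07:00 start C → 2
09:00 start D → 3
09:30 end C → 2
10:45 end D → 1
10:45 start E → 2
11:15 end B → 1
14:15 end E → 0
16:45 start F → 1
17:15 start G → 2
21:00 end F → 1
21:00 end G → 0
Peak is 3, at 09:00 (B, C, D).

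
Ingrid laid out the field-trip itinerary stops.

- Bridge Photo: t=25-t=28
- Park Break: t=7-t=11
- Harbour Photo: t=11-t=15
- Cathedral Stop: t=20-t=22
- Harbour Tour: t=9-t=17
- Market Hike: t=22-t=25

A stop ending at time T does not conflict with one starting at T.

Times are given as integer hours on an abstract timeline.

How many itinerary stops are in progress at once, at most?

2

Sweep the timeline, counting +1 at each start and −1 at each end (ends before starts at a tie):
t=7 start Park Break → 1
t=9 start Harbour Tour → 2
t=11 end Park Break → 1
t=11 start Harbour Photo → 2
t=15 end Harbour Photo → 1
t=17 end Harbour Tour → 0
t=20 start Cathedral Stop → 1
t=22 end Cathedral Stop → 0
t=22 start Market Hike → 1
t=25 end Market Hike → 0
t=25 start Bridge Photo → 1
t=28 end Bridge Photo → 0
Peak is 2, at t=9 (Harbour Tour, Park Break).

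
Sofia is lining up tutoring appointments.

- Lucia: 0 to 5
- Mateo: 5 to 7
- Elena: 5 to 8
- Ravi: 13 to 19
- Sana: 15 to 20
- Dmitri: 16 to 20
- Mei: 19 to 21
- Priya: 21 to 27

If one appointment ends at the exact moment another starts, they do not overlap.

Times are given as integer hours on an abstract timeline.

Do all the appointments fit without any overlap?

Sorted by start: Lucia, Mateo, Elena, Ravi, Sana, Dmitri, Mei, Priya.
Mateo starts exactly when Lucia ends (back-to-back, no overlap), so nothing later overlaps Lucia either.
Elena starts before Mateo ends → Mateo and Elena overlap.
That's a conflict, so the schedule is not conflict-free.

No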